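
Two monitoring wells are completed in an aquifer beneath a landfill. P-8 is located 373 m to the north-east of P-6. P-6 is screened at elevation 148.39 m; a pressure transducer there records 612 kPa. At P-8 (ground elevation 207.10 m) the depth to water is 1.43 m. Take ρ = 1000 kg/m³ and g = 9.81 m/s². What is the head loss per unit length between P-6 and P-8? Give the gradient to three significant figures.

i ≈ 0.0137 m/m

Pressure head at P-6: ψ = P/(ρg) = 612×1000 / (1000 × 9.81) = 62.39 m.
Total head at P-6: h = z + ψ = 148.39 + 62.39 = 210.78 m.
Total head at P-8: h = 207.10 − 1.43 = 205.67 m.
Head difference: h(P-6) − h(P-8) = 210.78 − 205.67 = 5.11 m.
Hydraulic gradient: i = |Δh| / L = 5.11 / 373 = 0.0137.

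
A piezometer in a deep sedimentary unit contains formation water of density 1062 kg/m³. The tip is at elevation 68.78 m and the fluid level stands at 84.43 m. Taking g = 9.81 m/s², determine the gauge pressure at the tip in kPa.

Pressure head ψ = h − z = 84.43 − 68.78 = 15.65 m.
P = ρgψ = 1062 × 9.81 × 15.65 = 163045 Pa ≈ 163 kPa.

P ≈ 163 kPa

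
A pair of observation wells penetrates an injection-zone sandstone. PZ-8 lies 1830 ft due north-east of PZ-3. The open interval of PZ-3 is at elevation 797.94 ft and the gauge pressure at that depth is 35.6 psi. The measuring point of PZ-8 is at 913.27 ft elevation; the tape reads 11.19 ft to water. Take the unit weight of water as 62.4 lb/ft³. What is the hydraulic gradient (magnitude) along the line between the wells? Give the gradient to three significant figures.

i ≈ 0.0120

Pressure head at PZ-3: ψ = 144·P/γ = 144 × 35.6 / 62.4 = 82.15 ft.
Total head at PZ-3: h = z + ψ = 797.94 + 82.15 = 880.09 ft.
Total head at PZ-8: h = 913.27 − 11.19 = 902.08 ft.
Head difference: h(PZ-3) − h(PZ-8) = 880.09 − 902.08 = -21.99 ft.
Hydraulic gradient: i = |Δh| / L = 21.99 / 1830 = 0.0120.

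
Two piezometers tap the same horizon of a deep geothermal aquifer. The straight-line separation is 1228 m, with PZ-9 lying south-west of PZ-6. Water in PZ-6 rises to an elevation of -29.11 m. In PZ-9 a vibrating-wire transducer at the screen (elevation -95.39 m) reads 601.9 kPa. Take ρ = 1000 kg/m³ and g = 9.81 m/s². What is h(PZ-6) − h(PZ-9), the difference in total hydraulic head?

Total head at PZ-6: h = -29.11 m (water level in the piezometer is the total head).
Pressure head at PZ-9: ψ = P/(ρg) = 601.9×1000 / (1000 × 9.81) = 61.36 m.
Total head at PZ-9: h = z + ψ = -95.39 + 61.36 = -34.03 m.
Head difference: h(PZ-6) − h(PZ-9) = -29.11 − (-34.03) = 4.92 m.

Δh ≈ 4.92 m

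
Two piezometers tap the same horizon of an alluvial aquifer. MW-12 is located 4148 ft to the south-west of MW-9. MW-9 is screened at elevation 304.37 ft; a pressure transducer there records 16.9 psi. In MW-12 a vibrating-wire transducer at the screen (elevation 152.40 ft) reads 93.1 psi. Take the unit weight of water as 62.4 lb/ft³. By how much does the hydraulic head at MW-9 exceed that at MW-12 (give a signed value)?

Pressure head at MW-9: ψ = 144·P/γ = 144 × 16.9 / 62.4 = 39.00 ft.
Total head at MW-9: h = z + ψ = 304.37 + 39.00 = 343.37 ft.
Pressure head at MW-12: ψ = 144·P/γ = 144 × 93.1 / 62.4 = 214.85 ft.
Total head at MW-12: h = z + ψ = 152.40 + 214.85 = 367.25 ft.
Head difference: h(MW-9) − h(MW-12) = 343.37 − 367.25 = -23.88 ft.

Δh ≈ -23.88 ft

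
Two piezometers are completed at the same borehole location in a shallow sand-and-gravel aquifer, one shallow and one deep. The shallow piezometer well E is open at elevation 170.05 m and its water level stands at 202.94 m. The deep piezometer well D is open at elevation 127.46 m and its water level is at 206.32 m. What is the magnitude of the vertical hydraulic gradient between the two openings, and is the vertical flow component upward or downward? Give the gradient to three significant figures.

Total head at well E: h = 202.94 m (water level in the standpipe).
Total head at well D: h = 206.32 m.
Δh = h(well E) − h(well D) = 202.94 − 206.32 = -3.38 m.
Vertical separation Δz = 170.05 − 127.46 = 42.59 m.
|i_v| = |Δh| / Δz = 3.38 / 42.59 = 0.0794.
Head is higher in the deep piezometer, so vertical flow is upward (discharge condition).

|i_v| ≈ 0.0794; vertical flow is upward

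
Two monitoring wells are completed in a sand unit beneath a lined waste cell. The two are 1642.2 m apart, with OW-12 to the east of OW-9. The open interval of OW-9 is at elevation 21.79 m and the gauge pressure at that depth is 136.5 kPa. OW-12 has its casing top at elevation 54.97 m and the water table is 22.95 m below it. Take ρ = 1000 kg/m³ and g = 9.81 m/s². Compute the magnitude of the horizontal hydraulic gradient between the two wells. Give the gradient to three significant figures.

i ≈ 0.00224

Pressure head at OW-9: ψ = P/(ρg) = 136.5×1000 / (1000 × 9.81) = 13.91 m.
Total head at OW-9: h = z + ψ = 21.79 + 13.91 = 35.70 m.
Total head at OW-12: h = 54.97 − 22.95 = 32.02 m.
Head difference: h(OW-9) − h(OW-12) = 35.70 − 32.02 = 3.68 m.
Hydraulic gradient: i = |Δh| / L = 3.68 / 1642.2 = 0.00224.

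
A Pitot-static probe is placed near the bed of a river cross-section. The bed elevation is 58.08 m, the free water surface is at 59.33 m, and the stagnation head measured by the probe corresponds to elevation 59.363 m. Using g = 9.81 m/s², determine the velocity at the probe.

Near the bed, under hydrostatic conditions, the piezometric head (z + ψ) equals the free-surface elevation, 59.33 m.
Velocity head = total − piezometric = 59.363 − 59.33 = 0.033 m.
v = √(2g·h_v) = √(2 × 9.81 × 0.033) = 0.805 m/s.

v ≈ 0.805 m/s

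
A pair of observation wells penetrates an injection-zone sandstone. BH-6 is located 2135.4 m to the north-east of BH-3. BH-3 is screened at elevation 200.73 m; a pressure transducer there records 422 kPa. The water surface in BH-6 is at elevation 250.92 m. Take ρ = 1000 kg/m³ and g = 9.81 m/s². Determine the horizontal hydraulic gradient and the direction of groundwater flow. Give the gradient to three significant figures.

i ≈ 0.00336; groundwater flows toward the south-west

Pressure head at BH-3: ψ = P/(ρg) = 422×1000 / (1000 × 9.81) = 43.02 m.
Total head at BH-3: h = z + ψ = 200.73 + 43.02 = 243.75 m.
Total head at BH-6: h = 250.92 m (water level in the piezometer is the total head).
Head difference: h(BH-3) − h(BH-6) = 243.75 − 250.92 = -7.17 m.
Hydraulic gradient: i = |Δh| / L = 7.17 / 2135.4 = 0.00336.
Flow is from higher to lower head: from BH-6 toward BH-3, i.e. toward the south-west.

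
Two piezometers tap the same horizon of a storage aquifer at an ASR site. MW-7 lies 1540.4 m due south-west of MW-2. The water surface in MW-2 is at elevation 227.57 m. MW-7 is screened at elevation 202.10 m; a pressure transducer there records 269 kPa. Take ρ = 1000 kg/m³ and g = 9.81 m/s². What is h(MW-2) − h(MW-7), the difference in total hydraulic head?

Δh ≈ -1.95 m

Total head at MW-2: h = 227.57 m (water level in the piezometer is the total head).
Pressure head at MW-7: ψ = P/(ρg) = 269×1000 / (1000 × 9.81) = 27.42 m.
Total head at MW-7: h = z + ψ = 202.10 + 27.42 = 229.52 m.
Head difference: h(MW-2) − h(MW-7) = 227.57 − 229.52 = -1.95 m.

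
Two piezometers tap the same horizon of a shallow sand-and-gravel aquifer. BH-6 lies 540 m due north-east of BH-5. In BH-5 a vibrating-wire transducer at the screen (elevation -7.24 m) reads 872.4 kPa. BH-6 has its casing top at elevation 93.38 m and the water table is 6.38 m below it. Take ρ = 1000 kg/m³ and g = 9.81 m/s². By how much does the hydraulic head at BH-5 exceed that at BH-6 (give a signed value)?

Pressure head at BH-5: ψ = P/(ρg) = 872.4×1000 / (1000 × 9.81) = 88.93 m.
Total head at BH-5: h = z + ψ = -7.24 + 88.93 = 81.69 m.
Total head at BH-6: h = 93.38 − 6.38 = 87.00 m.
Head difference: h(BH-5) − h(BH-6) = 81.69 − 87.00 = -5.31 m.

Δh ≈ -5.31 m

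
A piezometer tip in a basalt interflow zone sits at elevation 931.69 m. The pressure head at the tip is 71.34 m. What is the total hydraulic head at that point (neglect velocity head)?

h = z + ψ = 931.69 + 71.34 = 1003.03 m.

h ≈ 1003.03 m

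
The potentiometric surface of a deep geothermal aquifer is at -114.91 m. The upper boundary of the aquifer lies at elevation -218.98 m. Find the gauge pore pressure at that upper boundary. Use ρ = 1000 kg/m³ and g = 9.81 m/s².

P ≈ 1020 kPa

Pressure head at the aquifer top: ψ = h − z = -114.91 − (-218.98) = 104.07 m.
P = ρgψ = 1000 × 9.81 × 104.07 = 1020927 Pa ≈ 1020 kPa.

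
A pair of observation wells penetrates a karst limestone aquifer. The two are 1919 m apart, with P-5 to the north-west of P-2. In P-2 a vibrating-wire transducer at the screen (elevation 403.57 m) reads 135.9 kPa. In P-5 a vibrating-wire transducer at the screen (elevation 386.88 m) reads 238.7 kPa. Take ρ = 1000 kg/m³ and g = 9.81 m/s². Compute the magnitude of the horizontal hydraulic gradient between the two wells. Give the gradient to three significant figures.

Pressure head at P-2: ψ = P/(ρg) = 135.9×1000 / (1000 × 9.81) = 13.85 m.
Total head at P-2: h = z + ψ = 403.57 + 13.85 = 417.42 m.
Pressure head at P-5: ψ = P/(ρg) = 238.7×1000 / (1000 × 9.81) = 24.33 m.
Total head at P-5: h = z + ψ = 386.88 + 24.33 = 411.21 m.
Head difference: h(P-2) − h(P-5) = 417.42 − 411.21 = 6.21 m.
Hydraulic gradient: i = |Δh| / L = 6.21 / 1919 = 0.00324.

i ≈ 0.00324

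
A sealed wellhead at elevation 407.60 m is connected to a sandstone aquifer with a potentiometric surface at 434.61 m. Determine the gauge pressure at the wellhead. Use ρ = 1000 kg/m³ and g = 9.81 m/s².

P ≈ 265 kPa

Head above the cap: Δh = 434.61 − 407.60 = 27.01 m.
P = ρgΔh = 1000 × 9.81 × 27.01 = 264968 Pa ≈ 265 kPa.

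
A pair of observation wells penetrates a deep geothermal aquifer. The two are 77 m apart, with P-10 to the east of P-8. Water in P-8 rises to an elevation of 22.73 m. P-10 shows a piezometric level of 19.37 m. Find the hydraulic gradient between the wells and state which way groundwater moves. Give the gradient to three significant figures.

Total head at P-8: h = 22.73 m (water level in the piezometer is the total head).
Total head at P-10: h = 19.37 m (water level in the piezometer is the total head).
Head difference: h(P-8) − h(P-10) = 22.73 − 19.37 = 3.36 m.
Hydraulic gradient: i = |Δh| / L = 3.36 / 77 = 0.0436.
Flow is from higher to lower head: from P-8 toward P-10, i.e. toward the east.

i ≈ 0.0436; groundwater flows toward the east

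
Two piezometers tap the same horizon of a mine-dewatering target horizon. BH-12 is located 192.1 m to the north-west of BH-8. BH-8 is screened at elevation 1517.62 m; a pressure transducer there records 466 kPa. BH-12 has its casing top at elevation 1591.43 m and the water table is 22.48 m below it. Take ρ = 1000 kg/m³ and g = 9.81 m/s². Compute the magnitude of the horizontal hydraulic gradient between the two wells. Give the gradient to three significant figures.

i ≈ 0.0199

Pressure head at BH-8: ψ = P/(ρg) = 466×1000 / (1000 × 9.81) = 47.50 m.
Total head at BH-8: h = z + ψ = 1517.62 + 47.50 = 1565.12 m.
Total head at BH-12: h = 1591.43 − 22.48 = 1568.95 m.
Head difference: h(BH-8) − h(BH-12) = 1565.12 − 1568.95 = -3.83 m.
Hydraulic gradient: i = |Δh| / L = 3.83 / 192.1 = 0.0199.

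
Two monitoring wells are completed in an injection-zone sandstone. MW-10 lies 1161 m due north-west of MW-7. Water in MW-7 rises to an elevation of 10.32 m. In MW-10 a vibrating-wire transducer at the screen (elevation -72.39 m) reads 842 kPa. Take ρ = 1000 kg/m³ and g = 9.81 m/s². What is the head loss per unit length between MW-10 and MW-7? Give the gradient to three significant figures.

Total head at MW-7: h = 10.32 m (water level in the piezometer is the total head).
Pressure head at MW-10: ψ = P/(ρg) = 842×1000 / (1000 × 9.81) = 85.83 m.
Total head at MW-10: h = z + ψ = -72.39 + 85.83 = 13.44 m.
Head difference: h(MW-7) − h(MW-10) = 10.32 − 13.44 = -3.12 m.
Hydraulic gradient: i = |Δh| / L = 3.12 / 1161 = 0.00269.

i ≈ 0.00269 m/m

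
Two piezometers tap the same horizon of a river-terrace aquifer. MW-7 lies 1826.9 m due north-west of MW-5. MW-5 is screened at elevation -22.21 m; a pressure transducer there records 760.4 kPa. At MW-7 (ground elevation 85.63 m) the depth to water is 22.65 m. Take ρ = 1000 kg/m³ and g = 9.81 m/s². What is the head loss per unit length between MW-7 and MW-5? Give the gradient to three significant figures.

i ≈ 0.00420 m/m

Pressure head at MW-5: ψ = P/(ρg) = 760.4×1000 / (1000 × 9.81) = 77.51 m.
Total head at MW-5: h = z + ψ = -22.21 + 77.51 = 55.30 m.
Total head at MW-7: h = 85.63 − 22.65 = 62.98 m.
Head difference: h(MW-5) − h(MW-7) = 55.30 − 62.98 = -7.68 m.
Hydraulic gradient: i = |Δh| / L = 7.68 / 1826.9 = 0.00420.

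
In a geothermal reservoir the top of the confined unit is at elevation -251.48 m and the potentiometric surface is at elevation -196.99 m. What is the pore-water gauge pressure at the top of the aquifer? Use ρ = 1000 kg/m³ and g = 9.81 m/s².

Pressure head at the aquifer top: ψ = h − z = -196.99 − (-251.48) = 54.49 m.
P = ρgψ = 1000 × 9.81 × 54.49 = 534547 Pa ≈ 535 kPa.

P ≈ 535 kPa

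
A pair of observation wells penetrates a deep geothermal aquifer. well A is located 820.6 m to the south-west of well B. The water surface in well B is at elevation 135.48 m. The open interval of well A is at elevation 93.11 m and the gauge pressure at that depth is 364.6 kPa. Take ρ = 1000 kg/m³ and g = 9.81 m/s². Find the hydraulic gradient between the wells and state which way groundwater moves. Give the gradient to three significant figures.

Total head at well B: h = 135.48 m (water level in the piezometer is the total head).
Pressure head at well A: ψ = P/(ρg) = 364.6×1000 / (1000 × 9.81) = 37.17 m.
Total head at well A: h = z + ψ = 93.11 + 37.17 = 130.28 m.
Head difference: h(well B) − h(well A) = 135.48 − 130.28 = 5.20 m.
Hydraulic gradient: i = |Δh| / L = 5.20 / 820.6 = 0.00634.
Flow is from higher to lower head: from well B toward well A, i.e. toward the south-west.

i ≈ 0.00634; groundwater flows toward the south-west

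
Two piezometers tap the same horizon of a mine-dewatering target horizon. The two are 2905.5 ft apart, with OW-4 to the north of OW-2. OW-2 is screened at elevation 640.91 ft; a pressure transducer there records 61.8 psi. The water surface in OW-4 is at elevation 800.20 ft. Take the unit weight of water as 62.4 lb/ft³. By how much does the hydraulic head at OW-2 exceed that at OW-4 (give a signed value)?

Δh ≈ -16.67 ft

Pressure head at OW-2: ψ = 144·P/γ = 144 × 61.8 / 62.4 = 142.62 ft.
Total head at OW-2: h = z + ψ = 640.91 + 142.62 = 783.53 ft.
Total head at OW-4: h = 800.20 ft (water level in the piezometer is the total head).
Head difference: h(OW-2) − h(OW-4) = 783.53 − 800.20 = -16.67 ft.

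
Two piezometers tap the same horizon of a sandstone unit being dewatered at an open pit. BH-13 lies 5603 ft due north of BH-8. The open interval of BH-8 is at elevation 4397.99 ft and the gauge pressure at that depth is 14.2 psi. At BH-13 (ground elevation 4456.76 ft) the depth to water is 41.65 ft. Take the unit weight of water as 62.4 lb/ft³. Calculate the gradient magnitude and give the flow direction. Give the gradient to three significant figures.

Pressure head at BH-8: ψ = 144·P/γ = 144 × 14.2 / 62.4 = 32.77 ft.
Total head at BH-8: h = z + ψ = 4397.99 + 32.77 = 4430.76 ft.
Total head at BH-13: h = 4456.76 − 41.65 = 4415.11 ft.
Head difference: h(BH-8) − h(BH-13) = 4430.76 − 4415.11 = 15.65 ft.
Hydraulic gradient: i = |Δh| / L = 15.65 / 5603 = 0.00279.
Flow is from higher to lower head: from BH-8 toward BH-13, i.e. toward the north.

i ≈ 0.00279; groundwater flows toward the north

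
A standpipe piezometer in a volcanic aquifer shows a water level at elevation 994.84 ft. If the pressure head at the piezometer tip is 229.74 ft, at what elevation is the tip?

z = h − ψ = 994.84 − 229.74 = 765.10 ft.

z ≈ 765.10 ft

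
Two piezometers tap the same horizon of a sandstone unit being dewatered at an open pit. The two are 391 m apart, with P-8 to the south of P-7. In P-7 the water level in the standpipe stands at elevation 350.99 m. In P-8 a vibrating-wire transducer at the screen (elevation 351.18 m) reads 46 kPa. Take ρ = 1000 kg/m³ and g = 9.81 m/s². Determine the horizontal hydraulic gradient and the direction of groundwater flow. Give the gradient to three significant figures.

i ≈ 0.0125; groundwater flows toward the north

Total head at P-7: h = 350.99 m (water level in the piezometer is the total head).
Pressure head at P-8: ψ = P/(ρg) = 46×1000 / (1000 × 9.81) = 4.69 m.
Total head at P-8: h = z + ψ = 351.18 + 4.69 = 355.87 m.
Head difference: h(P-7) − h(P-8) = 350.99 − 355.87 = -4.88 m.
Hydraulic gradient: i = |Δh| / L = 4.88 / 391 = 0.0125.
Flow is from higher to lower head: from P-8 toward P-7, i.e. toward the north.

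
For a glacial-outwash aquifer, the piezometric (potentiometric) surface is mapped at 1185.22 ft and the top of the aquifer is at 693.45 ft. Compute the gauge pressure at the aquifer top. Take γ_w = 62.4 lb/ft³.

P ≈ 213 psi

Pressure head at the aquifer top: ψ = h − z = 1185.22 − 693.45 = 491.77 ft.
P = γψ/144 = 62.4 × 491.77 / 144 = 213 psi.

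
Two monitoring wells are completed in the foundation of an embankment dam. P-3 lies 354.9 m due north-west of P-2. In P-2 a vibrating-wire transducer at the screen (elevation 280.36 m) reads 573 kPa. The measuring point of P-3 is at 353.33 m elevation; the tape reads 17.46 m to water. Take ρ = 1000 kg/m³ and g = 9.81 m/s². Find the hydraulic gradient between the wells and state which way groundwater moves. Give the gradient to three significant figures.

i ≈ 0.00817; groundwater flows toward the north-west

Pressure head at P-2: ψ = P/(ρg) = 573×1000 / (1000 × 9.81) = 58.41 m.
Total head at P-2: h = z + ψ = 280.36 + 58.41 = 338.77 m.
Total head at P-3: h = 353.33 − 17.46 = 335.87 m.
Head difference: h(P-2) − h(P-3) = 338.77 − 335.87 = 2.90 m.
Hydraulic gradient: i = |Δh| / L = 2.90 / 354.9 = 0.00817.
Flow is from higher to lower head: from P-2 toward P-3, i.e. toward the north-west.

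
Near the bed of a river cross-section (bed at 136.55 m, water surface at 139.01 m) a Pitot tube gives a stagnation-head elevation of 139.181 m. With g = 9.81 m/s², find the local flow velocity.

Near the bed, under hydrostatic conditions, the piezometric head (z + ψ) equals the free-surface elevation, 139.01 m.
Velocity head = total − piezometric = 139.181 − 139.01 = 0.171 m.
v = √(2g·h_v) = √(2 × 9.81 × 0.171) = 1.83 m/s.

v ≈ 1.83 m/s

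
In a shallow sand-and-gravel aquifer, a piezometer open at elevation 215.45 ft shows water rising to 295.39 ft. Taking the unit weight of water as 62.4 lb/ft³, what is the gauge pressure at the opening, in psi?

P ≈ 34.6 psi

Pressure head ψ = h − z = 295.39 − 215.45 = 79.94 ft.
P = γ·ψ / 144 = 62.4 × 79.94 / 144 = 34.6 psi.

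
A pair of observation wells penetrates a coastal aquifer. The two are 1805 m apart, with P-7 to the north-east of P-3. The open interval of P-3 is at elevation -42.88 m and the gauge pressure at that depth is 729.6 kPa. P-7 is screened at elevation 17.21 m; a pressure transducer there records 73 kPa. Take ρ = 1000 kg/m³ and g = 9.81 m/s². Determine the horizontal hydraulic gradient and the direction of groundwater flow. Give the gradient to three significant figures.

i ≈ 0.00379; groundwater flows toward the north-east

Pressure head at P-3: ψ = P/(ρg) = 729.6×1000 / (1000 × 9.81) = 74.37 m.
Total head at P-3: h = z + ψ = -42.88 + 74.37 = 31.49 m.
Pressure head at P-7: ψ = P/(ρg) = 73×1000 / (1000 × 9.81) = 7.44 m.
Total head at P-7: h = z + ψ = 17.21 + 7.44 = 24.65 m.
Head difference: h(P-3) − h(P-7) = 31.49 − 24.65 = 6.84 m.
Hydraulic gradient: i = |Δh| / L = 6.84 / 1805 = 0.00379.
Flow is from higher to lower head: from P-3 toward P-7, i.e. toward the north-east.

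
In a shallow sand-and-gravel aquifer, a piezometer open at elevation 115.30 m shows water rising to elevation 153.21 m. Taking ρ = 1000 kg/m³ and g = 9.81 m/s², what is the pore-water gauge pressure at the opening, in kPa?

P ≈ 372 kPa

Pressure head ψ = h − z = 153.21 − 115.30 = 37.91 m.
P = ρgψ = 1000 × 9.81 × 37.91 = 371897 Pa ≈ 372 kPa.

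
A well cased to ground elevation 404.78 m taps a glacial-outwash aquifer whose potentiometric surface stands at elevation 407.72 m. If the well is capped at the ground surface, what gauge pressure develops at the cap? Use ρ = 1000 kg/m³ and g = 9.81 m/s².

Head above the cap: Δh = 407.72 − 404.78 = 2.94 m.
P = ρgΔh = 1000 × 9.81 × 2.94 = 28841 Pa ≈ 28.8 kPa.

P ≈ 28.8 kPa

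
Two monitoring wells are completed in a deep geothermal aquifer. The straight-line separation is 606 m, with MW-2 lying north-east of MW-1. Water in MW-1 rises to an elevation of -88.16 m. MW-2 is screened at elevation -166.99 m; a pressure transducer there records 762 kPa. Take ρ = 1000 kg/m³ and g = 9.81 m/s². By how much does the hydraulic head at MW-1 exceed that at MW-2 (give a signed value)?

Total head at MW-1: h = -88.16 m (water level in the piezometer is the total head).
Pressure head at MW-2: ψ = P/(ρg) = 762×1000 / (1000 × 9.81) = 77.68 m.
Total head at MW-2: h = z + ψ = -166.99 + 77.68 = -89.31 m.
Head difference: h(MW-1) − h(MW-2) = -88.16 − (-89.31) = 1.15 m.

Δh ≈ 1.15 m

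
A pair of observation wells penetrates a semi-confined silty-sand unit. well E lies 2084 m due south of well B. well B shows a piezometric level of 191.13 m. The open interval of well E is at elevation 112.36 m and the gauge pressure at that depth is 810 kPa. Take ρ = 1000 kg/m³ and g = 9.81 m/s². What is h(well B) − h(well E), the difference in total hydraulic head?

Total head at well B: h = 191.13 m (water level in the piezometer is the total head).
Pressure head at well E: ψ = P/(ρg) = 810×1000 / (1000 × 9.81) = 82.57 m.
Total head at well E: h = z + ψ = 112.36 + 82.57 = 194.93 m.
Head difference: h(well B) − h(well E) = 191.13 − 194.93 = -3.80 m.

Δh ≈ -3.80 m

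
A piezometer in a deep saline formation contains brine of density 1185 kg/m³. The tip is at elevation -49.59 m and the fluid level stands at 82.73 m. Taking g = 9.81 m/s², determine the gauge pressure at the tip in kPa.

P ≈ 1540 kPa

Pressure head ψ = h − z = 82.73 − (-49.59) = 132.32 m.
P = ρgψ = 1185 × 9.81 × 132.32 = 1538200 Pa ≈ 1540 kPa.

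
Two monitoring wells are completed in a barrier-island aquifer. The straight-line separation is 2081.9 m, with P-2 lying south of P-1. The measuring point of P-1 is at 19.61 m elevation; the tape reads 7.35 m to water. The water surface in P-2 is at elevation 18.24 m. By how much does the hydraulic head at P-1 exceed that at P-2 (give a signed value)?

Δh ≈ -5.98 m

Total head at P-1: h = 19.61 − 7.35 = 12.26 m.
Total head at P-2: h = 18.24 m (water level in the piezometer is the total head).
Head difference: h(P-1) − h(P-2) = 12.26 − 18.24 = -5.98 m.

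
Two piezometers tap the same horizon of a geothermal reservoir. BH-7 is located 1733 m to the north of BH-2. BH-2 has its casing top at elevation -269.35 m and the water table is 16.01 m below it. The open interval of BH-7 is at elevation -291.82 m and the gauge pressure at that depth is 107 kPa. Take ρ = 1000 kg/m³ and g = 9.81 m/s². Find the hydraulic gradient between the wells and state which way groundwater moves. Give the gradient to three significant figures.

i ≈ 0.00257; groundwater flows toward the south

Total head at BH-2: h = -269.35 − 16.01 = -285.36 m.
Pressure head at BH-7: ψ = P/(ρg) = 107×1000 / (1000 × 9.81) = 10.91 m.
Total head at BH-7: h = z + ψ = -291.82 + 10.91 = -280.91 m.
Head difference: h(BH-2) − h(BH-7) = -285.36 − (-280.91) = -4.45 m.
Hydraulic gradient: i = |Δh| / L = 4.45 / 1733 = 0.00257.
Flow is from higher to lower head: from BH-7 toward BH-2, i.e. toward the south.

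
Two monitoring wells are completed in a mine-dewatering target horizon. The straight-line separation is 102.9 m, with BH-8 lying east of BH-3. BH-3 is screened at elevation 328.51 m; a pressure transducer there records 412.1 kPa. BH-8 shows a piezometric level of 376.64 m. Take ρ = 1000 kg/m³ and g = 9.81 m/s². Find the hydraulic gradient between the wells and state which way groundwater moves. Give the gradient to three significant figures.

i ≈ 0.0595; groundwater flows toward the west

Pressure head at BH-3: ψ = P/(ρg) = 412.1×1000 / (1000 × 9.81) = 42.01 m.
Total head at BH-3: h = z + ψ = 328.51 + 42.01 = 370.52 m.
Total head at BH-8: h = 376.64 m (water level in the piezometer is the total head).
Head difference: h(BH-3) − h(BH-8) = 370.52 − 376.64 = -6.12 m.
Hydraulic gradient: i = |Δh| / L = 6.12 / 102.9 = 0.0595.
Flow is from higher to lower head: from BH-8 toward BH-3, i.e. toward the west.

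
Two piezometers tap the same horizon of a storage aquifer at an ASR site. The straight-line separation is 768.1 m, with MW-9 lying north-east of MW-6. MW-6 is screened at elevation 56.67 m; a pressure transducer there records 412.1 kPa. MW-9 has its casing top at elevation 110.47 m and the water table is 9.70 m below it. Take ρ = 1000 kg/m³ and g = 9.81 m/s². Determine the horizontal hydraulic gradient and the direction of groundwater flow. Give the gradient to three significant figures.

i ≈ 0.00272; groundwater flows toward the south-west

Pressure head at MW-6: ψ = P/(ρg) = 412.1×1000 / (1000 × 9.81) = 42.01 m.
Total head at MW-6: h = z + ψ = 56.67 + 42.01 = 98.68 m.
Total head at MW-9: h = 110.47 − 9.70 = 100.77 m.
Head difference: h(MW-6) − h(MW-9) = 98.68 − 100.77 = -2.09 m.
Hydraulic gradient: i = |Δh| / L = 2.09 / 768.1 = 0.00272.
Flow is from higher to lower head: from MW-9 toward MW-6, i.e. toward the south-west.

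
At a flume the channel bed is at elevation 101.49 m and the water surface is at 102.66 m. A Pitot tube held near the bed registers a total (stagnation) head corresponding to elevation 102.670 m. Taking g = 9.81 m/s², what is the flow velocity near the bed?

Near the bed, under hydrostatic conditions, the piezometric head (z + ψ) equals the free-surface elevation, 102.66 m.
Velocity head = total − piezometric = 102.670 − 102.66 = 0.010 m.
v = √(2g·h_v) = √(2 × 9.81 × 0.010) = 0.443 m/s.

v ≈ 0.443 m/s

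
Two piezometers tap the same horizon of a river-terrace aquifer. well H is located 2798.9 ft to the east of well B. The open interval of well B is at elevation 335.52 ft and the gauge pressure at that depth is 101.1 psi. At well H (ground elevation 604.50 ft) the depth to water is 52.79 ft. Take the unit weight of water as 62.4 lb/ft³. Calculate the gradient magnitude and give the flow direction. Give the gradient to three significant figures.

Pressure head at well B: ψ = 144·P/γ = 144 × 101.1 / 62.4 = 233.31 ft.
Total head at well B: h = z + ψ = 335.52 + 233.31 = 568.83 ft.
Total head at well H: h = 604.50 − 52.79 = 551.71 ft.
Head difference: h(well B) − h(well H) = 568.83 − 551.71 = 17.12 ft.
Hydraulic gradient: i = |Δh| / L = 17.12 / 2798.9 = 0.00612.
Flow is from higher to lower head: from well B toward well H, i.e. toward the east.

i ≈ 0.00612; groundwater flows toward the east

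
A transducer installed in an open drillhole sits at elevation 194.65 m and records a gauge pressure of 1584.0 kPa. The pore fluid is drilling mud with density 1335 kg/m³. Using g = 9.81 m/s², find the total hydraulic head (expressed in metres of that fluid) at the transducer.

ψ = P/(ρg) = 1584.0×1000 / (1335 × 9.81) = 120.95 m.
h = z + ψ = 194.65 + 120.95 = 315.60 m.

h ≈ 315.60 m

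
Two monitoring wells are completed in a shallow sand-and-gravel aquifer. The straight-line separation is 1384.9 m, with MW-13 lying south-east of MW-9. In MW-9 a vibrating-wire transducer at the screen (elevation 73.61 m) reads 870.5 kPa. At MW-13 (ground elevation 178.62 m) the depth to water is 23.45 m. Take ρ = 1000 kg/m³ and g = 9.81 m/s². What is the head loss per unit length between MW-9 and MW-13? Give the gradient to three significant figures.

i ≈ 0.00518 m/m

Pressure head at MW-9: ψ = P/(ρg) = 870.5×1000 / (1000 × 9.81) = 88.74 m.
Total head at MW-9: h = z + ψ = 73.61 + 88.74 = 162.35 m.
Total head at MW-13: h = 178.62 − 23.45 = 155.17 m.
Head difference: h(MW-9) − h(MW-13) = 162.35 − 155.17 = 7.18 m.
Hydraulic gradient: i = |Δh| / L = 7.18 / 1384.9 = 0.00518.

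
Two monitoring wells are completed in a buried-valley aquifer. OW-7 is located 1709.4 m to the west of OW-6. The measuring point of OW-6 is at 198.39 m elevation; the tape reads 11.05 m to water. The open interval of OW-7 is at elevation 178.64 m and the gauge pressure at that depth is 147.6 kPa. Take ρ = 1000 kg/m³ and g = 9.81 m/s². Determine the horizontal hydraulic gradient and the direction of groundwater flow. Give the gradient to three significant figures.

i ≈ 0.00371; groundwater flows toward the east

Total head at OW-6: h = 198.39 − 11.05 = 187.34 m.
Pressure head at OW-7: ψ = P/(ρg) = 147.6×1000 / (1000 × 9.81) = 15.05 m.
Total head at OW-7: h = z + ψ = 178.64 + 15.05 = 193.69 m.
Head difference: h(OW-6) − h(OW-7) = 187.34 − 193.69 = -6.35 m.
Hydraulic gradient: i = |Δh| / L = 6.35 / 1709.4 = 0.00371.
Flow is from higher to lower head: from OW-7 toward OW-6, i.e. toward the east.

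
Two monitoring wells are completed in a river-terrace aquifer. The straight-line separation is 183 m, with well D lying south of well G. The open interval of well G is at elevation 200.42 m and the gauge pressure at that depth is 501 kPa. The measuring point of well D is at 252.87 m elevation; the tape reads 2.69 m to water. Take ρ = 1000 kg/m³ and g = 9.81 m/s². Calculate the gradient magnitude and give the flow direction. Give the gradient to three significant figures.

Pressure head at well G: ψ = P/(ρg) = 501×1000 / (1000 × 9.81) = 51.07 m.
Total head at well G: h = z + ψ = 200.42 + 51.07 = 251.49 m.
Total head at well D: h = 252.87 − 2.69 = 250.18 m.
Head difference: h(well G) − h(well D) = 251.49 − 250.18 = 1.31 m.
Hydraulic gradient: i = |Δh| / L = 1.31 / 183 = 0.00716.
Flow is from higher to lower head: from well G toward well D, i.e. toward the south.

i ≈ 0.00716; groundwater flows toward the south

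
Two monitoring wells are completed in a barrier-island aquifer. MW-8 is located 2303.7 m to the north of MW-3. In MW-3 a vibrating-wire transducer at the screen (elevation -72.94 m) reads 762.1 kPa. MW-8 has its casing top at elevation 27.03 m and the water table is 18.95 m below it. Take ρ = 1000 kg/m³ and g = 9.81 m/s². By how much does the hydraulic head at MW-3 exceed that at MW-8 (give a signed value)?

Δh ≈ -3.33 m

Pressure head at MW-3: ψ = P/(ρg) = 762.1×1000 / (1000 × 9.81) = 77.69 m.
Total head at MW-3: h = z + ψ = -72.94 + 77.69 = 4.75 m.
Total head at MW-8: h = 27.03 − 18.95 = 8.08 m.
Head difference: h(MW-3) − h(MW-8) = 4.75 − 8.08 = -3.33 m.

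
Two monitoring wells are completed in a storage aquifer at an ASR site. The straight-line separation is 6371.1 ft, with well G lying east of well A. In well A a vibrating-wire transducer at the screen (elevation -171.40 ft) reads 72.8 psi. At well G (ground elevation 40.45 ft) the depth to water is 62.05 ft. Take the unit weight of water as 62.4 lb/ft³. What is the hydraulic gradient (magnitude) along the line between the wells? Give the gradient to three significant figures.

Pressure head at well A: ψ = 144·P/γ = 144 × 72.8 / 62.4 = 168.00 ft.
Total head at well A: h = z + ψ = -171.40 + 168.00 = -3.40 ft.
Total head at well G: h = 40.45 − 62.05 = -21.60 ft.
Head difference: h(well A) − h(well G) = -3.40 − (-21.60) = 18.20 ft.
Hydraulic gradient: i = |Δh| / L = 18.20 / 6371.1 = 0.00286.

i ≈ 0.00286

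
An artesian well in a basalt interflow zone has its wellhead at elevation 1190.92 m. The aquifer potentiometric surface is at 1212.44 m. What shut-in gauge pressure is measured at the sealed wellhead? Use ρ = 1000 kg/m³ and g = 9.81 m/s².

Head above the cap: Δh = 1212.44 − 1190.92 = 21.52 m.
P = ρgΔh = 1000 × 9.81 × 21.52 = 211111 Pa ≈ 211 kPa.

P ≈ 211 kPa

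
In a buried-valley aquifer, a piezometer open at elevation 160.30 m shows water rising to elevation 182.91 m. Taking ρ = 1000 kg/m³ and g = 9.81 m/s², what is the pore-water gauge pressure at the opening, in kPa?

Pressure head ψ = h − z = 182.91 − 160.30 = 22.61 m.
P = ρgψ = 1000 × 9.81 × 22.61 = 221804 Pa ≈ 222 kPa.

P ≈ 222 kPa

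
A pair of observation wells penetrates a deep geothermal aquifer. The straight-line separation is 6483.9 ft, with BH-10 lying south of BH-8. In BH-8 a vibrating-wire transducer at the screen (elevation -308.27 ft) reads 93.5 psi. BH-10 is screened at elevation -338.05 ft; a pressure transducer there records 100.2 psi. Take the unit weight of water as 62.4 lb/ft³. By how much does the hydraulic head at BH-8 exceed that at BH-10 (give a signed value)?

Δh ≈ 14.32 ft

Pressure head at BH-8: ψ = 144·P/γ = 144 × 93.5 / 62.4 = 215.77 ft.
Total head at BH-8: h = z + ψ = -308.27 + 215.77 = -92.50 ft.
Pressure head at BH-10: ψ = 144·P/γ = 144 × 100.2 / 62.4 = 231.23 ft.
Total head at BH-10: h = z + ψ = -338.05 + 231.23 = -106.82 ft.
Head difference: h(BH-8) − h(BH-10) = -92.50 − (-106.82) = 14.32 ft.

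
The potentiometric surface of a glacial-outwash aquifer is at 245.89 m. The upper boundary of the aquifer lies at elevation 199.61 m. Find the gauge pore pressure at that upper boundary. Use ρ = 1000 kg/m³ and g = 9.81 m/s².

P ≈ 454 kPa

Pressure head at the aquifer top: ψ = h − z = 245.89 − 199.61 = 46.28 m.
P = ρgψ = 1000 × 9.81 × 46.28 = 454007 Pa ≈ 454 kPa.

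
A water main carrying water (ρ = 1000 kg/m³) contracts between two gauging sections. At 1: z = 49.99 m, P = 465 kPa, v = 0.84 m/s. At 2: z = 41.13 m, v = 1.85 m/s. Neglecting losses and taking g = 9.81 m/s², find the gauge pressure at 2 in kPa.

Pressure head at 1: ψ₁ = P₁/(ρg) = 465×1000 / (1000 × 9.81) = 47.40 m.
Velocity heads: v₁²/2g = 0.84²/19.62 = 0.036 m; v₂²/2g = 1.85²/19.62 = 0.174 m.
Total head H = z₁ + ψ₁ + v₁²/2g = 49.99 + 47.40 + 0.036 = 97.43 m.
ψ₂ = H − z₂ − v₂²/2g = 97.43 − 41.13 − 0.174 = 56.13 m.
P₂ = ρgψ₂ = 1000 × 9.81 × 56.13 ≈ 551 kPa.

P₂ ≈ 551 kPa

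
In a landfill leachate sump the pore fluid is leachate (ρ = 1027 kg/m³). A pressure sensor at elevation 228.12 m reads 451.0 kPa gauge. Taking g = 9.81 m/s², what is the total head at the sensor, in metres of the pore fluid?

ψ = P/(ρg) = 451.0×1000 / (1027 × 9.81) = 44.76 m.
h = z + ψ = 228.12 + 44.76 = 272.88 m.

h ≈ 272.88 m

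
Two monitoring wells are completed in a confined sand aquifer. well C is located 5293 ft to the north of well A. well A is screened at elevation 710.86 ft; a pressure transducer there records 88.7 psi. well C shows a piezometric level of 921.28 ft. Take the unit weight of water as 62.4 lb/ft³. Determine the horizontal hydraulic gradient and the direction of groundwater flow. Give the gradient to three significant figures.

i ≈ 0.00108; groundwater flows toward the south

Pressure head at well A: ψ = 144·P/γ = 144 × 88.7 / 62.4 = 204.69 ft.
Total head at well A: h = z + ψ = 710.86 + 204.69 = 915.55 ft.
Total head at well C: h = 921.28 ft (water level in the piezometer is the total head).
Head difference: h(well A) − h(well C) = 915.55 − 921.28 = -5.73 ft.
Hydraulic gradient: i = |Δh| / L = 5.73 / 5293 = 0.00108.
Flow is from higher to lower head: from well C toward well A, i.e. toward the south.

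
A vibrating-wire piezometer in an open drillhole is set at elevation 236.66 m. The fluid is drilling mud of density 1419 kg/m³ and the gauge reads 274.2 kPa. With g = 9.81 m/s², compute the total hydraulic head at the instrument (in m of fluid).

h ≈ 256.36 m

ψ = P/(ρg) = 274.2×1000 / (1419 × 9.81) = 19.70 m.
h = z + ψ = 236.66 + 19.70 = 256.36 m.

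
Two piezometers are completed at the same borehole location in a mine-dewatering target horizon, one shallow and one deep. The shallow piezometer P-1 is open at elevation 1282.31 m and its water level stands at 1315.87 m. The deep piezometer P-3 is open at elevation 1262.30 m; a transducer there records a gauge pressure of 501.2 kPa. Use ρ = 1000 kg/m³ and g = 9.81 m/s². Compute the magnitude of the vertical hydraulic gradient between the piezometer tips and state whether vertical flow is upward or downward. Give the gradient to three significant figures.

Total head at P-1: h = 1315.87 m (water level in the standpipe).
Pressure head at P-3: ψ = P/(ρg) = 501.2×1000 / (1000 × 9.81) = 51.09 m.
Total head at P-3: h = z + ψ = 1262.30 + 51.09 = 1313.39 m.
Δh = h(P-1) − h(P-3) = 1315.87 − 1313.39 = 2.48 m.
Vertical separation Δz = 1282.31 − 1262.30 = 20.01 m.
|i_v| = |Δh| / Δz = 2.48 / 20.01 = 0.124.
Head is higher in the shallow piezometer, so vertical flow is downward (recharge condition).

|i_v| ≈ 0.124; vertical flow is downward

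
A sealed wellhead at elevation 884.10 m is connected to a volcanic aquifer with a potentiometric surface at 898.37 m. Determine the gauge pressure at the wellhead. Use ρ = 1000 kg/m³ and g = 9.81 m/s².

P ≈ 140 kPa

Head above the cap: Δh = 898.37 − 884.10 = 14.27 m.
P = ρgΔh = 1000 × 9.81 × 14.27 = 139989 Pa ≈ 140 kPa.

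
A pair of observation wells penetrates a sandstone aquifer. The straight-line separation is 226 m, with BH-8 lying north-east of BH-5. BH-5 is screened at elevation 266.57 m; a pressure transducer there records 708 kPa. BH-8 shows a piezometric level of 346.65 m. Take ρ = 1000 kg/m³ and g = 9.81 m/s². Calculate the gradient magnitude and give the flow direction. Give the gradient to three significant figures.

i ≈ 0.0350; groundwater flows toward the south-west

Pressure head at BH-5: ψ = P/(ρg) = 708×1000 / (1000 × 9.81) = 72.17 m.
Total head at BH-5: h = z + ψ = 266.57 + 72.17 = 338.74 m.
Total head at BH-8: h = 346.65 m (water level in the piezometer is the total head).
Head difference: h(BH-5) − h(BH-8) = 338.74 − 346.65 = -7.91 m.
Hydraulic gradient: i = |Δh| / L = 7.91 / 226 = 0.0350.
Flow is from higher to lower head: from BH-8 toward BH-5, i.e. toward the south-west.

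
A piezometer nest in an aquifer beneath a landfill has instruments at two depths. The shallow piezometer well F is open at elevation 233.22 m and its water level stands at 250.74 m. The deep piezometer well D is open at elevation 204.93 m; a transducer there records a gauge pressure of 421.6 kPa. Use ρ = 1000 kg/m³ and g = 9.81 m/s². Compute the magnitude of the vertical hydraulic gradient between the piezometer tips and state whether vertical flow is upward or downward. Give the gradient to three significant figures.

|i_v| ≈ 0.100; vertical flow is downward

Total head at well F: h = 250.74 m (water level in the standpipe).
Pressure head at well D: ψ = P/(ρg) = 421.6×1000 / (1000 × 9.81) = 42.98 m.
Total head at well D: h = z + ψ = 204.93 + 42.98 = 247.91 m.
Δh = h(well F) − h(well D) = 250.74 − 247.91 = 2.83 m.
Vertical separation Δz = 233.22 − 204.93 = 28.29 m.
|i_v| = |Δh| / Δz = 2.83 / 28.29 = 0.100.
Head is higher in the shallow piezometer, so vertical flow is downward (recharge condition).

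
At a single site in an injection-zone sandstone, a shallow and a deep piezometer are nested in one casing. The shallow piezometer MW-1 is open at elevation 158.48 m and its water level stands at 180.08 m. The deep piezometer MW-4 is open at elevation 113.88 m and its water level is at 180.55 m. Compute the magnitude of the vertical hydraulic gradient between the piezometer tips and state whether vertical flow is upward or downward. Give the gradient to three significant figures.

Total head at MW-1: h = 180.08 m (water level in the standpipe).
Total head at MW-4: h = 180.55 m.
Δh = h(MW-1) − h(MW-4) = 180.08 − 180.55 = -0.47 m.
Vertical separation Δz = 158.48 − 113.88 = 44.60 m.
|i_v| = |Δh| / Δz = 0.47 / 44.60 = 0.0105.
Head is higher in the deep piezometer, so vertical flow is upward (discharge condition).

|i_v| ≈ 0.0105; vertical flow is upward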